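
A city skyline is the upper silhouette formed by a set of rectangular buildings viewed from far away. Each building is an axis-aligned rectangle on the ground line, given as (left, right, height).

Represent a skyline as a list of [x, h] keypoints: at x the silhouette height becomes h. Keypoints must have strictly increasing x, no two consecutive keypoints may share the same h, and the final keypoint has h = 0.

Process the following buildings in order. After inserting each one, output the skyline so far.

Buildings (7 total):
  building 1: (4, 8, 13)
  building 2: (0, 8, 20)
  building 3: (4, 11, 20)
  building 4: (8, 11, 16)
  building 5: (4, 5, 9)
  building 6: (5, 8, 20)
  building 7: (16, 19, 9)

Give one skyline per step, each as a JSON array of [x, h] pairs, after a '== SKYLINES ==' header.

== SKYLINES ==
[[4,13],[8,0]]
[[0,20],[8,0]]
[[0,20],[11,0]]
[[0,20],[11,0]]
[[0,20],[11,0]]
[[0,20],[11,0]]
[[0,20],[11,0],[16,9],[19,0]]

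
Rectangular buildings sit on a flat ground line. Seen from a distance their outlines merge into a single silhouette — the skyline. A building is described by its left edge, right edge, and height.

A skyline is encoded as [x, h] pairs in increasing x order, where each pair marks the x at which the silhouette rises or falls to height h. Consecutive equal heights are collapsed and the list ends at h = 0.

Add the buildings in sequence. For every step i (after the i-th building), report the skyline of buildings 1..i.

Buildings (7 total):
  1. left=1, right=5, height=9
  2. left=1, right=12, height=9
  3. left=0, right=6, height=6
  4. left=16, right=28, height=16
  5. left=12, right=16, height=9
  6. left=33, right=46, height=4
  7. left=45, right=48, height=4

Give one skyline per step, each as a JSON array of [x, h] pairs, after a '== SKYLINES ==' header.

== SKYLINES ==
[[1,9],[5,0]]
[[1,9],[12,0]]
[[0,6],[1,9],[12,0]]
[[0,6],[1,9],[12,0],[16,16],[28,0]]
[[0,6],[1,9],[16,16],[28,0]]
[[0,6],[1,9],[16,16],[28,0],[33,4],[46,0]]
[[0,6],[1,9],[16,16],[28,0],[33,4],[48,0]]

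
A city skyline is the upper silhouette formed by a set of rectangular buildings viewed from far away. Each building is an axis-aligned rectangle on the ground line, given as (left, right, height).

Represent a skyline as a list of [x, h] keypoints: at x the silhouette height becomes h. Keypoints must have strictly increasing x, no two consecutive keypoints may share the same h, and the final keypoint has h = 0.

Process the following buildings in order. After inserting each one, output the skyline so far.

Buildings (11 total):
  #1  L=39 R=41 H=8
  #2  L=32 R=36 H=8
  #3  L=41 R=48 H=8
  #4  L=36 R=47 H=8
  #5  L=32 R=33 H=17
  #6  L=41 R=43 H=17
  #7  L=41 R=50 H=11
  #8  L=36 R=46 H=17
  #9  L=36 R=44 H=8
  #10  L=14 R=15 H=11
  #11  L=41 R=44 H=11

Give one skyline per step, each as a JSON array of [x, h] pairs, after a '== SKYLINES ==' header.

== SKYLINES ==
[[39,8],[41,0]]
[[32,8],[36,0],[39,8],[41,0]]
[[32,8],[36,0],[39,8],[48,0]]
[[32,8],[48,0]]
[[32,17],[33,8],[48,0]]
[[32,17],[33,8],[41,17],[43,8],[48,0]]
[[32,17],[33,8],[41,17],[43,11],[50,0]]
[[32,17],[33,8],[36,17],[46,11],[50,0]]
[[32,17],[33,8],[36,17],[46,11],[50,0]]
[[14,11],[15,0],[32,17],[33,8],[36,17],[46,11],[50,0]]
[[14,11],[15,0],[32,17],[33,8],[36,17],[46,11],[50,0]]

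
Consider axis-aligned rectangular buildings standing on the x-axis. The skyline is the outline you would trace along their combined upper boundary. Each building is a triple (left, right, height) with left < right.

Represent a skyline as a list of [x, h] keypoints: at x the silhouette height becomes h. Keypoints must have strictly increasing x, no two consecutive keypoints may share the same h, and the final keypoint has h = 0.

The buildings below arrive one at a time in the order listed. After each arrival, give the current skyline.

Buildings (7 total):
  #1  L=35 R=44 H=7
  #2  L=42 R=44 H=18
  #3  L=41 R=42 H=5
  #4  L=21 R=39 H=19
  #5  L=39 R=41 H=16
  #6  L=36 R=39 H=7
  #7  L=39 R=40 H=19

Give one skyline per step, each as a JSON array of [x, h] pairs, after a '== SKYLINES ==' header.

== SKYLINES ==
[[35,7],[44,0]]
[[35,7],[42,18],[44,0]]
[[35,7],[42,18],[44,0]]
[[21,19],[39,7],[42,18],[44,0]]
[[21,19],[39,16],[41,7],[42,18],[44,0]]
[[21,19],[39,16],[41,7],[42,18],[44,0]]
[[21,19],[40,16],[41,7],[42,18],[44,0]]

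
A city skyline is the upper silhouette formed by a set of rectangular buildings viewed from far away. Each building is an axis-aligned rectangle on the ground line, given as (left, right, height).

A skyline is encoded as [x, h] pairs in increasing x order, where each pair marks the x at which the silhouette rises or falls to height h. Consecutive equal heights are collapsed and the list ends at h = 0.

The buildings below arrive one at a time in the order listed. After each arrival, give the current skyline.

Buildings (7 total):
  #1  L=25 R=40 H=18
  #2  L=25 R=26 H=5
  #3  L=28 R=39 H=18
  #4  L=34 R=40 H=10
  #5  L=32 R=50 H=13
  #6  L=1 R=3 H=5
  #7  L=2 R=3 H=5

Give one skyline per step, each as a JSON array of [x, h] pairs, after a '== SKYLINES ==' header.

== SKYLINES ==
[[25,18],[40,0]]
[[25,18],[40,0]]
[[25,18],[40,0]]
[[25,18],[40,0]]
[[25,18],[40,13],[50,0]]
[[1,5],[3,0],[25,18],[40,13],[50,0]]
[[1,5],[3,0],[25,18],[40,13],[50,0]]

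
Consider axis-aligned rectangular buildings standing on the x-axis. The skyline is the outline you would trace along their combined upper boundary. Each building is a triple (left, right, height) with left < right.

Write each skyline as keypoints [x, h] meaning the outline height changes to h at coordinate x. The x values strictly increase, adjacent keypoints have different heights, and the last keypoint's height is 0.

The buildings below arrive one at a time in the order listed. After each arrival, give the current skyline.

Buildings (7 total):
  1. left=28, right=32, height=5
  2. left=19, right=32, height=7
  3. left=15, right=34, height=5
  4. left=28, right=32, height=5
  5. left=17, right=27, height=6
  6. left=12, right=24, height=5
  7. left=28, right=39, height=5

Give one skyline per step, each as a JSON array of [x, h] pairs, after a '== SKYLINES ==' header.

== SKYLINES ==
[[28,5],[32,0]]
[[19,7],[32,0]]
[[15,5],[19,7],[32,5],[34,0]]
[[15,5],[19,7],[32,5],[34,0]]
[[15,5],[17,6],[19,7],[32,5],[34,0]]
[[12,5],[17,6],[19,7],[32,5],[34,0]]
[[12,5],[17,6],[19,7],[32,5],[39,0]]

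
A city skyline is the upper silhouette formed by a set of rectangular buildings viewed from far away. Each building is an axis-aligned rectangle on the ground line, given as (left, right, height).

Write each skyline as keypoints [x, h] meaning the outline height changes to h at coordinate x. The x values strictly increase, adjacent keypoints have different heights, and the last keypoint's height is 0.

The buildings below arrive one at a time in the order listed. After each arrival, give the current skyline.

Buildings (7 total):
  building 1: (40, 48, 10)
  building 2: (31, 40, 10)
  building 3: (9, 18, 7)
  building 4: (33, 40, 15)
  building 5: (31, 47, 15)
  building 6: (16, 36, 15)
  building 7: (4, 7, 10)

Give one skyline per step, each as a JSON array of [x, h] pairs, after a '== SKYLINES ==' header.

== SKYLINES ==
[[40,10],[48,0]]
[[31,10],[48,0]]
[[9,7],[18,0],[31,10],[48,0]]
[[9,7],[18,0],[31,10],[33,15],[40,10],[48,0]]
[[9,7],[18,0],[31,15],[47,10],[48,0]]
[[9,7],[16,15],[47,10],[48,0]]
[[4,10],[7,0],[9,7],[16,15],[47,10],[48,0]]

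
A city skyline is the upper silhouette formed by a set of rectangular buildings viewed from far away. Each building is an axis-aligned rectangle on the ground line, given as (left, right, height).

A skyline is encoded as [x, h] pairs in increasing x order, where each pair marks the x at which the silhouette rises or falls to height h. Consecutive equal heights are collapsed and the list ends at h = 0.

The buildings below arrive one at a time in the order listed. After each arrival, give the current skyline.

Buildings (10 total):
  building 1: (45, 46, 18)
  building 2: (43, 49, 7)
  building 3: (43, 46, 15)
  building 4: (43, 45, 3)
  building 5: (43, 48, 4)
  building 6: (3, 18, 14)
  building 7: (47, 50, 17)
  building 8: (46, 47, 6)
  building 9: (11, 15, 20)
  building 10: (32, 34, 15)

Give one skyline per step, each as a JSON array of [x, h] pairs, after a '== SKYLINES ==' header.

== SKYLINES ==
[[45,18],[46,0]]
[[43,7],[45,18],[46,7],[49,0]]
[[43,15],[45,18],[46,7],[49,0]]
[[43,15],[45,18],[46,7],[49,0]]
[[43,15],[45,18],[46,7],[49,0]]
[[3,14],[18,0],[43,15],[45,18],[46,7],[49,0]]
[[3,14],[18,0],[43,15],[45,18],[46,7],[47,17],[50,0]]
[[3,14],[18,0],[43,15],[45,18],[46,7],[47,17],[50,0]]
[[3,14],[11,20],[15,14],[18,0],[43,15],[45,18],[46,7],[47,17],[50,0]]
[[3,14],[11,20],[15,14],[18,0],[32,15],[34,0],[43,15],[45,18],[46,7],[47,17],[50,0]]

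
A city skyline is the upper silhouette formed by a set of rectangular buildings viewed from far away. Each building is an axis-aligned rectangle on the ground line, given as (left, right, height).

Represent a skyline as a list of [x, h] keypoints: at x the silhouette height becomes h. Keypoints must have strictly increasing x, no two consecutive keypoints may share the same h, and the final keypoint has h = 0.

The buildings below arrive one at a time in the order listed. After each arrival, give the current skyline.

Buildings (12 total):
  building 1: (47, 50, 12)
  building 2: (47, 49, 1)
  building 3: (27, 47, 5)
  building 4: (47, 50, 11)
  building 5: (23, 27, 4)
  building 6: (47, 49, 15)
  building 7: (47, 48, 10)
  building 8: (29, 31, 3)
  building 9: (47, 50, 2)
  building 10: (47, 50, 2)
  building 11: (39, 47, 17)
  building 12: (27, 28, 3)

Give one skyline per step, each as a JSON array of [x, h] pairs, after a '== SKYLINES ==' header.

== SKYLINES ==
[[47,12],[50,0]]
[[47,12],[50,0]]
[[27,5],[47,12],[50,0]]
[[27,5],[47,12],[50,0]]
[[23,4],[27,5],[47,12],[50,0]]
[[23,4],[27,5],[47,15],[49,12],[50,0]]
[[23,4],[27,5],[47,15],[49,12],[50,0]]
[[23,4],[27,5],[47,15],[49,12],[50,0]]
[[23,4],[27,5],[47,15],[49,12],[50,0]]
[[23,4],[27,5],[47,15],[49,12],[50,0]]
[[23,4],[27,5],[39,17],[47,15],[49,12],[50,0]]
[[23,4],[27,5],[39,17],[47,15],[49,12],[50,0]]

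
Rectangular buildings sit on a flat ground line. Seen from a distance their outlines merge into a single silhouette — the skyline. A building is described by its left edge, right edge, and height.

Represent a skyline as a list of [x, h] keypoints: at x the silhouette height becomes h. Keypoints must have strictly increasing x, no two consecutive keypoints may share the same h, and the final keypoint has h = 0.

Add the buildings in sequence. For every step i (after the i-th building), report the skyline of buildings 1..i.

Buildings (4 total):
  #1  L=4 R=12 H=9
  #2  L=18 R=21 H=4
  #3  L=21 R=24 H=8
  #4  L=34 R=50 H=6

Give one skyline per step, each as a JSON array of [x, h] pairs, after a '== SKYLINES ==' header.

== SKYLINES ==
[[4,9],[12,0]]
[[4,9],[12,0],[18,4],[21,0]]
[[4,9],[12,0],[18,4],[21,8],[24,0]]
[[4,9],[12,0],[18,4],[21,8],[24,0],[34,6],[50,0]]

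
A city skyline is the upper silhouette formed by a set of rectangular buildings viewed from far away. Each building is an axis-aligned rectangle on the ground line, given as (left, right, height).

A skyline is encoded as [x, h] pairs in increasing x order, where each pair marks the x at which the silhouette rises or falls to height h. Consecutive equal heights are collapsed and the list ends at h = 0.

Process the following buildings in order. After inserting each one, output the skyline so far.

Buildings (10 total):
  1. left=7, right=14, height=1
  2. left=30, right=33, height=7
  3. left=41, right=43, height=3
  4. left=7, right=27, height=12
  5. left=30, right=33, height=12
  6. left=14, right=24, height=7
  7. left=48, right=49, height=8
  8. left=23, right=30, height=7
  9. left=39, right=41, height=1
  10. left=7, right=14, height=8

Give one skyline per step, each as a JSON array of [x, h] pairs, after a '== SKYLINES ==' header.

== SKYLINES ==
[[7,1],[14,0]]
[[7,1],[14,0],[30,7],[33,0]]
[[7,1],[14,0],[30,7],[33,0],[41,3],[43,0]]
[[7,12],[27,0],[30,7],[33,0],[41,3],[43,0]]
[[7,12],[27,0],[30,12],[33,0],[41,3],[43,0]]
[[7,12],[27,0],[30,12],[33,0],[41,3],[43,0]]
[[7,12],[27,0],[30,12],[33,0],[41,3],[43,0],[48,8],[49,0]]
[[7,12],[27,7],[30,12],[33,0],[41,3],[43,0],[48,8],[49,0]]
[[7,12],[27,7],[30,12],[33,0],[39,1],[41,3],[43,0],[48,8],[49,0]]
[[7,12],[27,7],[30,12],[33,0],[39,1],[41,3],[43,0],[48,8],[49,0]]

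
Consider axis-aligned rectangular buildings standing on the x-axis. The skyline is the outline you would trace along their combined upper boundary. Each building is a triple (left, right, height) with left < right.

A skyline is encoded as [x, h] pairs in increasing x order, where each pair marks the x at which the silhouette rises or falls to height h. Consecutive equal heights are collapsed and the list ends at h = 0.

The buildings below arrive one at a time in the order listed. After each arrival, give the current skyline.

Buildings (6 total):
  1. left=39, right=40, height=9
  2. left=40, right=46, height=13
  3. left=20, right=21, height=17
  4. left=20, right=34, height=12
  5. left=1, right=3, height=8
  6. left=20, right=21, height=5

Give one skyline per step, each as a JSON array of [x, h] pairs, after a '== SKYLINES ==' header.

== SKYLINES ==
[[39,9],[40,0]]
[[39,9],[40,13],[46,0]]
[[20,17],[21,0],[39,9],[40,13],[46,0]]
[[20,17],[21,12],[34,0],[39,9],[40,13],[46,0]]
[[1,8],[3,0],[20,17],[21,12],[34,0],[39,9],[40,13],[46,0]]
[[1,8],[3,0],[20,17],[21,12],[34,0],[39,9],[40,13],[46,0]]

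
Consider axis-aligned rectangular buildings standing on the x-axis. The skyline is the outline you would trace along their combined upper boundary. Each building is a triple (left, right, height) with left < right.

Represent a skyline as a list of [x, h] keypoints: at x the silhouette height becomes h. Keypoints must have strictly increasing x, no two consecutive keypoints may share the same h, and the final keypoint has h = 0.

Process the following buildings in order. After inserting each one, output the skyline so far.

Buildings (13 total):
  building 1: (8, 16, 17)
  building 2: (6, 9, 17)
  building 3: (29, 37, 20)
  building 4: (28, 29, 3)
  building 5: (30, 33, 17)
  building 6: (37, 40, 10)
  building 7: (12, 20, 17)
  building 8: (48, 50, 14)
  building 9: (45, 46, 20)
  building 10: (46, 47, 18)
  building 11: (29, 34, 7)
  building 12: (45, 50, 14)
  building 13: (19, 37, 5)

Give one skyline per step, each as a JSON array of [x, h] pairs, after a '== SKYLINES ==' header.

== SKYLINES ==
[[8,17],[16,0]]
[[6,17],[16,0]]
[[6,17],[16,0],[29,20],[37,0]]
[[6,17],[16,0],[28,3],[29,20],[37,0]]
[[6,17],[16,0],[28,3],[29,20],[37,0]]
[[6,17],[16,0],[28,3],[29,20],[37,10],[40,0]]
[[6,17],[20,0],[28,3],[29,20],[37,10],[40,0]]
[[6,17],[20,0],[28,3],[29,20],[37,10],[40,0],[48,14],[50,0]]
[[6,17],[20,0],[28,3],[29,20],[37,10],[40,0],[45,20],[46,0],[48,14],[50,0]]
[[6,17],[20,0],[28,3],[29,20],[37,10],[40,0],[45,20],[46,18],[47,0],[48,14],[50,0]]
[[6,17],[20,0],[28,3],[29,20],[37,10],[40,0],[45,20],[46,18],[47,0],[48,14],[50,0]]
[[6,17],[20,0],[28,3],[29,20],[37,10],[40,0],[45,20],[46,18],[47,14],[50,0]]
[[6,17],[20,5],[29,20],[37,10],[40,0],[45,20],[46,18],[47,14],[50,0]]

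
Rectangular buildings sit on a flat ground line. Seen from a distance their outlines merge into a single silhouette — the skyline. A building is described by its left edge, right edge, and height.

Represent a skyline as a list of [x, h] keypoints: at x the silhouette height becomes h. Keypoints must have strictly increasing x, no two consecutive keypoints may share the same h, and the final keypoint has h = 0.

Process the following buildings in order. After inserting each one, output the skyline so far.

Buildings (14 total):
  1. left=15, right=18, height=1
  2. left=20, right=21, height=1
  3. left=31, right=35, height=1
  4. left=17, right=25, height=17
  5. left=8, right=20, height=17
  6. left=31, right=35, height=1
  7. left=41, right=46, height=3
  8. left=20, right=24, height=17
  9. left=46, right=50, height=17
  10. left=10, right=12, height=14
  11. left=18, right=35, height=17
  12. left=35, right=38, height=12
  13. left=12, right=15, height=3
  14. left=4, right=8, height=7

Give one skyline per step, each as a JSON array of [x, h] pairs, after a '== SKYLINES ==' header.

== SKYLINES ==
[[15,1],[18,0]]
[[15,1],[18,0],[20,1],[21,0]]
[[15,1],[18,0],[20,1],[21,0],[31,1],[35,0]]
[[15,1],[17,17],[25,0],[31,1],[35,0]]
[[8,17],[25,0],[31,1],[35,0]]
[[8,17],[25,0],[31,1],[35,0]]
[[8,17],[25,0],[31,1],[35,0],[41,3],[46,0]]
[[8,17],[25,0],[31,1],[35,0],[41,3],[46,0]]
[[8,17],[25,0],[31,1],[35,0],[41,3],[46,17],[50,0]]
[[8,17],[25,0],[31,1],[35,0],[41,3],[46,17],[50,0]]
[[8,17],[35,0],[41,3],[46,17],[50,0]]
[[8,17],[35,12],[38,0],[41,3],[46,17],[50,0]]
[[8,17],[35,12],[38,0],[41,3],[46,17],[50,0]]
[[4,7],[8,17],[35,12],[38,0],[41,3],[46,17],[50,0]]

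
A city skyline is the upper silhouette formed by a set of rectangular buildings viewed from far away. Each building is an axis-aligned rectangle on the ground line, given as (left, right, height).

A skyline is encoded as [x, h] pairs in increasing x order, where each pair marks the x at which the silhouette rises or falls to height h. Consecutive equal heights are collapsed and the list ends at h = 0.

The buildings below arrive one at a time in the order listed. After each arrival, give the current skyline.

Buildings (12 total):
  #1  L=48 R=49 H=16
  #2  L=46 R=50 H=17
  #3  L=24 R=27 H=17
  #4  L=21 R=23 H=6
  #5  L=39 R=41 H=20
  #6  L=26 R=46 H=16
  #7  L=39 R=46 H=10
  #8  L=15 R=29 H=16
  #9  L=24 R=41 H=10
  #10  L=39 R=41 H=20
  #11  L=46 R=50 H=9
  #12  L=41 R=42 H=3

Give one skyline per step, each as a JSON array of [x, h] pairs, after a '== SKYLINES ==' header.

== SKYLINES ==
[[48,16],[49,0]]
[[46,17],[50,0]]
[[24,17],[27,0],[46,17],[50,0]]
[[21,6],[23,0],[24,17],[27,0],[46,17],[50,0]]
[[21,6],[23,0],[24,17],[27,0],[39,20],[41,0],[46,17],[50,0]]
[[21,6],[23,0],[24,17],[27,16],[39,20],[41,16],[46,17],[50,0]]
[[21,6],[23,0],[24,17],[27,16],[39,20],[41,16],[46,17],[50,0]]
[[15,16],[24,17],[27,16],[39,20],[41,16],[46,17],[50,0]]
[[15,16],[24,17],[27,16],[39,20],[41,16],[46,17],[50,0]]
[[15,16],[24,17],[27,16],[39,20],[41,16],[46,17],[50,0]]
[[15,16],[24,17],[27,16],[39,20],[41,16],[46,17],[50,0]]
[[15,16],[24,17],[27,16],[39,20],[41,16],[46,17],[50,0]]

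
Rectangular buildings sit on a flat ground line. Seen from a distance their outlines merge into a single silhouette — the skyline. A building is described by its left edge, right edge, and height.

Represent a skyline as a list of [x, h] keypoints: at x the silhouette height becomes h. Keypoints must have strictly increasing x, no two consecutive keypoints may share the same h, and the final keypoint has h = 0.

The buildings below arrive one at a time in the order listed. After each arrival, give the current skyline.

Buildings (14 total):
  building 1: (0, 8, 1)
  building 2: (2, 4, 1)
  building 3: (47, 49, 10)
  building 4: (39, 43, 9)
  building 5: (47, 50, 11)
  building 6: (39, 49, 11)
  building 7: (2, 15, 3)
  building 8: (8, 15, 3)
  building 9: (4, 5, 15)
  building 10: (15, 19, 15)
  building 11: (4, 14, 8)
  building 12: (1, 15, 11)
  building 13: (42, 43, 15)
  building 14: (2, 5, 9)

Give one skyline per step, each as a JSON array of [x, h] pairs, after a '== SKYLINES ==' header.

== SKYLINES ==
[[0,1],[8,0]]
[[0,1],[8,0]]
[[0,1],[8,0],[47,10],[49,0]]
[[0,1],[8,0],[39,9],[43,0],[47,10],[49,0]]
[[0,1],[8,0],[39,9],[43,0],[47,11],[50,0]]
[[0,1],[8,0],[39,11],[50,0]]
[[0,1],[2,3],[15,0],[39,11],[50,0]]
[[0,1],[2,3],[15,0],[39,11],[50,0]]
[[0,1],[2,3],[4,15],[5,3],[15,0],[39,11],[50,0]]
[[0,1],[2,3],[4,15],[5,3],[15,15],[19,0],[39,11],[50,0]]
[[0,1],[2,3],[4,15],[5,8],[14,3],[15,15],[19,0],[39,11],[50,0]]
[[0,1],[1,11],[4,15],[5,11],[15,15],[19,0],[39,11],[50,0]]
[[0,1],[1,11],[4,15],[5,11],[15,15],[19,0],[39,11],[42,15],[43,11],[50,0]]
[[0,1],[1,11],[4,15],[5,11],[15,15],[19,0],[39,11],[42,15],[43,11],[50,0]]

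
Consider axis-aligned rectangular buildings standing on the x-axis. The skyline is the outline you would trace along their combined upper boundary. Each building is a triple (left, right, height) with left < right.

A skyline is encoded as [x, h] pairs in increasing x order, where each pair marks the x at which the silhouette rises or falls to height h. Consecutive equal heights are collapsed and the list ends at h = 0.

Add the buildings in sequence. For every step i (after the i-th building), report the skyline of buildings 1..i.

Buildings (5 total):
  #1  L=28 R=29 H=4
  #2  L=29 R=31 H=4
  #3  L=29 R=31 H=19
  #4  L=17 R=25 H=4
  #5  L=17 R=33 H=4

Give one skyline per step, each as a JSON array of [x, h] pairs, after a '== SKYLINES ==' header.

== SKYLINES ==
[[28,4],[29,0]]
[[28,4],[31,0]]
[[28,4],[29,19],[31,0]]
[[17,4],[25,0],[28,4],[29,19],[31,0]]
[[17,4],[29,19],[31,4],[33,0]]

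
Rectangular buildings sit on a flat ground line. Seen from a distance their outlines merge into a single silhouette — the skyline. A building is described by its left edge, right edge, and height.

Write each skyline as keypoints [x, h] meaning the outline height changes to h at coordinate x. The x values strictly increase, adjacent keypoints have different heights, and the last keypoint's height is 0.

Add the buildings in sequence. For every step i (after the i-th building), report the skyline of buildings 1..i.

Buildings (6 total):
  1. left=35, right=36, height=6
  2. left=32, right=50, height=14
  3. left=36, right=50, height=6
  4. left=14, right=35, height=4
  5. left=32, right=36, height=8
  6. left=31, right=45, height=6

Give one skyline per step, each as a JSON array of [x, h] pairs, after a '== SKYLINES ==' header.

== SKYLINES ==
[[35,6],[36,0]]
[[32,14],[50,0]]
[[32,14],[50,0]]
[[14,4],[32,14],[50,0]]
[[14,4],[32,14],[50,0]]
[[14,4],[31,6],[32,14],[50,0]]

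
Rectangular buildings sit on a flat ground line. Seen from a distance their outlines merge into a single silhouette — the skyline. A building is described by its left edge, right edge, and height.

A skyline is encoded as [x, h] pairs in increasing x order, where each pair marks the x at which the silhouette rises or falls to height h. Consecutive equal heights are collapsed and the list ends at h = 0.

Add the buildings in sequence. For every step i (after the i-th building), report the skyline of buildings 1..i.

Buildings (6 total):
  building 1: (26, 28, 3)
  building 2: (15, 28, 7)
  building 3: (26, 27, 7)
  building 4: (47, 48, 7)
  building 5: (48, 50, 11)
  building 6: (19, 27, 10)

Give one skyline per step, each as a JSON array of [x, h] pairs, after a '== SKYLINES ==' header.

== SKYLINES ==
[[26,3],[28,0]]
[[15,7],[28,0]]
[[15,7],[28,0]]
[[15,7],[28,0],[47,7],[48,0]]
[[15,7],[28,0],[47,7],[48,11],[50,0]]
[[15,7],[19,10],[27,7],[28,0],[47,7],[48,11],[50,0]]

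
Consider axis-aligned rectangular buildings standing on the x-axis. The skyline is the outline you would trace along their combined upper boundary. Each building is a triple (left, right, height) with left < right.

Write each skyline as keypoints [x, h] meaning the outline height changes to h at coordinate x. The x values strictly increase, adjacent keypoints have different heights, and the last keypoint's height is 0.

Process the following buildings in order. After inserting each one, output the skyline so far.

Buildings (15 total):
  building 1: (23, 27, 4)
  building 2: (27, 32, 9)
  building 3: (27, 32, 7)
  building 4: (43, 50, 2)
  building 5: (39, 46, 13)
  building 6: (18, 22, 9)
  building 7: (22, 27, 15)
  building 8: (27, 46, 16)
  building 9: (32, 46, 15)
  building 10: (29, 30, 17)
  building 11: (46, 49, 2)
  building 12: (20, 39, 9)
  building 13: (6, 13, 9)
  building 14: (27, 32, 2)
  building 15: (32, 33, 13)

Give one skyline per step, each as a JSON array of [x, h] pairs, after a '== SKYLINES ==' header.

== SKYLINES ==
[[23,4],[27,0]]
[[23,4],[27,9],[32,0]]
[[23,4],[27,9],[32,0]]
[[23,4],[27,9],[32,0],[43,2],[50,0]]
[[23,4],[27,9],[32,0],[39,13],[46,2],[50,0]]
[[18,9],[22,0],[23,4],[27,9],[32,0],[39,13],[46,2],[50,0]]
[[18,9],[22,15],[27,9],[32,0],[39,13],[46,2],[50,0]]
[[18,9],[22,15],[27,16],[46,2],[50,0]]
[[18,9],[22,15],[27,16],[46,2],[50,0]]
[[18,9],[22,15],[27,16],[29,17],[30,16],[46,2],[50,0]]
[[18,9],[22,15],[27,16],[29,17],[30,16],[46,2],[50,0]]
[[18,9],[22,15],[27,16],[29,17],[30,16],[46,2],[50,0]]
[[6,9],[13,0],[18,9],[22,15],[27,16],[29,17],[30,16],[46,2],[50,0]]
[[6,9],[13,0],[18,9],[22,15],[27,16],[29,17],[30,16],[46,2],[50,0]]
[[6,9],[13,0],[18,9],[22,15],[27,16],[29,17],[30,16],[46,2],[50,0]]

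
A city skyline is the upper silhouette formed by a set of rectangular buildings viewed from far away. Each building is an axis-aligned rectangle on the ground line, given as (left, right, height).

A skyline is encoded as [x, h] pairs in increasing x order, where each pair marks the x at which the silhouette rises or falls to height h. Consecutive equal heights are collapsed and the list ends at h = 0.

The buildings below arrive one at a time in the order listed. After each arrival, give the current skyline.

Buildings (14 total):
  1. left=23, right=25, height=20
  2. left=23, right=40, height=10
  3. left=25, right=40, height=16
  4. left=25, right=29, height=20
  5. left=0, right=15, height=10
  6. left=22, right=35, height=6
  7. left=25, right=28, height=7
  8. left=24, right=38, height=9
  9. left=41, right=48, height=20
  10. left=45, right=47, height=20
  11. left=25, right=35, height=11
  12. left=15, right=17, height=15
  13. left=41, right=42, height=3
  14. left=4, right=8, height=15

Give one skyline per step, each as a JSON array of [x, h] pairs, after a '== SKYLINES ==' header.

== SKYLINES ==
[[23,20],[25,0]]
[[23,20],[25,10],[40,0]]
[[23,20],[25,16],[40,0]]
[[23,20],[29,16],[40,0]]
[[0,10],[15,0],[23,20],[29,16],[40,0]]
[[0,10],[15,0],[22,6],[23,20],[29,16],[40,0]]
[[0,10],[15,0],[22,6],[23,20],[29,16],[40,0]]
[[0,10],[15,0],[22,6],[23,20],[29,16],[40,0]]
[[0,10],[15,0],[22,6],[23,20],[29,16],[40,0],[41,20],[48,0]]
[[0,10],[15,0],[22,6],[23,20],[29,16],[40,0],[41,20],[48,0]]
[[0,10],[15,0],[22,6],[23,20],[29,16],[40,0],[41,20],[48,0]]
[[0,10],[15,15],[17,0],[22,6],[23,20],[29,16],[40,0],[41,20],[48,0]]
[[0,10],[15,15],[17,0],[22,6],[23,20],[29,16],[40,0],[41,20],[48,0]]
[[0,10],[4,15],[8,10],[15,15],[17,0],[22,6],[23,20],[29,16],[40,0],[41,20],[48,0]]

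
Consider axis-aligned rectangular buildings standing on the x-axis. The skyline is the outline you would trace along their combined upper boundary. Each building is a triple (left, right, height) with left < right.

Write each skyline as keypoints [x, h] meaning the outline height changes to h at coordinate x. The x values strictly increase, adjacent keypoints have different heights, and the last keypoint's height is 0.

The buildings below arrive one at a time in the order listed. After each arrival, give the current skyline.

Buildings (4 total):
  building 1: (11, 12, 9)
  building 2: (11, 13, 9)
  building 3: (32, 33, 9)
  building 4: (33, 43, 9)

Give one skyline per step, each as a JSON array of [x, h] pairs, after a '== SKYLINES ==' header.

== SKYLINES ==
[[11,9],[12,0]]
[[11,9],[13,0]]
[[11,9],[13,0],[32,9],[33,0]]
[[11,9],[13,0],[32,9],[43,0]]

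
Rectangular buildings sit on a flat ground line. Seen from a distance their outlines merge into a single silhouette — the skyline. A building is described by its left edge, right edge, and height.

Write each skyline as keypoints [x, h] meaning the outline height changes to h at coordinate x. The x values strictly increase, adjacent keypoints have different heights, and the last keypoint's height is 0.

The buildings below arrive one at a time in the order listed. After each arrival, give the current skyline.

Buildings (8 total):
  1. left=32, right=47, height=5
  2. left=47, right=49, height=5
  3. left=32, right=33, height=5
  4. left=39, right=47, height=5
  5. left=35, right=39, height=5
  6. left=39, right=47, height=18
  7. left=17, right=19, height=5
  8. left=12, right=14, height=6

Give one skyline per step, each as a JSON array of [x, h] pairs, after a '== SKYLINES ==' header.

== SKYLINES ==
[[32,5],[47,0]]
[[32,5],[49,0]]
[[32,5],[49,0]]
[[32,5],[49,0]]
[[32,5],[49,0]]
[[32,5],[39,18],[47,5],[49,0]]
[[17,5],[19,0],[32,5],[39,18],[47,5],[49,0]]
[[12,6],[14,0],[17,5],[19,0],[32,5],[39,18],[47,5],[49,0]]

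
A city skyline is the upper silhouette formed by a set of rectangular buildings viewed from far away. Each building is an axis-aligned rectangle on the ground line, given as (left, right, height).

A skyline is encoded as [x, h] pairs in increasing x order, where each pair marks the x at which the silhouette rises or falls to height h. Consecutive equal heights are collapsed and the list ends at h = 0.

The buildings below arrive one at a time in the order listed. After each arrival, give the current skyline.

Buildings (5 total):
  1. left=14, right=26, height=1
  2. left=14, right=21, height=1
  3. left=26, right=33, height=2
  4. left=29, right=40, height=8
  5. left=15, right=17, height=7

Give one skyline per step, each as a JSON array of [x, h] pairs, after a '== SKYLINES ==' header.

== SKYLINES ==
[[14,1],[26,0]]
[[14,1],[26,0]]
[[14,1],[26,2],[33,0]]
[[14,1],[26,2],[29,8],[40,0]]
[[14,1],[15,7],[17,1],[26,2],[29,8],[40,0]]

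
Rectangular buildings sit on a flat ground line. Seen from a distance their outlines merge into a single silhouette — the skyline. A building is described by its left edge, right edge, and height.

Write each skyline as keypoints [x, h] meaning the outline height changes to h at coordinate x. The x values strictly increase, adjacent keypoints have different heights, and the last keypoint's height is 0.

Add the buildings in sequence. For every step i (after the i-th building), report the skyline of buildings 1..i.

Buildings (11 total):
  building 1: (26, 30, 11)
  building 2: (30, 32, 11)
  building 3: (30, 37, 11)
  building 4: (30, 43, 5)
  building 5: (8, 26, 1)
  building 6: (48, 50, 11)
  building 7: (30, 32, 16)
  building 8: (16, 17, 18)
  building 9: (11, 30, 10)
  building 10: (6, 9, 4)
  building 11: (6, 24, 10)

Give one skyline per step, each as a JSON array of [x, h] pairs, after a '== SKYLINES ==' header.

== SKYLINES ==
[[26,11],[30,0]]
[[26,11],[32,0]]
[[26,11],[37,0]]
[[26,11],[37,5],[43,0]]
[[8,1],[26,11],[37,5],[43,0]]
[[8,1],[26,11],[37,5],[43,0],[48,11],[50,0]]
[[8,1],[26,11],[30,16],[32,11],[37,5],[43,0],[48,11],[50,0]]
[[8,1],[16,18],[17,1],[26,11],[30,16],[32,11],[37,5],[43,0],[48,11],[50,0]]
[[8,1],[11,10],[16,18],[17,10],[26,11],[30,16],[32,11],[37,5],[43,0],[48,11],[50,0]]
[[6,4],[9,1],[11,10],[16,18],[17,10],[26,11],[30,16],[32,11],[37,5],[43,0],[48,11],[50,0]]
[[6,10],[16,18],[17,10],[26,11],[30,16],[32,11],[37,5],[43,0],[48,11],[50,0]]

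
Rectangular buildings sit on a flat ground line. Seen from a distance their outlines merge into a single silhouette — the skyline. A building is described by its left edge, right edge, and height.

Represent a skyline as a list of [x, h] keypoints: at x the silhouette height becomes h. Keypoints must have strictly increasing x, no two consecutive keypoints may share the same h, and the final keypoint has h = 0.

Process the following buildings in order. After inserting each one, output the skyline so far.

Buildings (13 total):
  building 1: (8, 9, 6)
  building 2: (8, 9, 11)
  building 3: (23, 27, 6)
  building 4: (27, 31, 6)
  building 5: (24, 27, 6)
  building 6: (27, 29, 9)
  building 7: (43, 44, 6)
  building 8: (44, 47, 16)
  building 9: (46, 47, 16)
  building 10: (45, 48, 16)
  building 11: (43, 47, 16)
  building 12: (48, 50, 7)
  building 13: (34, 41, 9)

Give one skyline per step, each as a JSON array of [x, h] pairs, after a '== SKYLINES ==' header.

== SKYLINES ==
[[8,6],[9,0]]
[[8,11],[9,0]]
[[8,11],[9,0],[23,6],[27,0]]
[[8,11],[9,0],[23,6],[31,0]]
[[8,11],[9,0],[23,6],[31,0]]
[[8,11],[9,0],[23,6],[27,9],[29,6],[31,0]]
[[8,11],[9,0],[23,6],[27,9],[29,6],[31,0],[43,6],[44,0]]
[[8,11],[9,0],[23,6],[27,9],[29,6],[31,0],[43,6],[44,16],[47,0]]
[[8,11],[9,0],[23,6],[27,9],[29,6],[31,0],[43,6],[44,16],[47,0]]
[[8,11],[9,0],[23,6],[27,9],[29,6],[31,0],[43,6],[44,16],[48,0]]
[[8,11],[9,0],[23,6],[27,9],[29,6],[31,0],[43,16],[48,0]]
[[8,11],[9,0],[23,6],[27,9],[29,6],[31,0],[43,16],[48,7],[50,0]]
[[8,11],[9,0],[23,6],[27,9],[29,6],[31,0],[34,9],[41,0],[43,16],[48,7],[50,0]]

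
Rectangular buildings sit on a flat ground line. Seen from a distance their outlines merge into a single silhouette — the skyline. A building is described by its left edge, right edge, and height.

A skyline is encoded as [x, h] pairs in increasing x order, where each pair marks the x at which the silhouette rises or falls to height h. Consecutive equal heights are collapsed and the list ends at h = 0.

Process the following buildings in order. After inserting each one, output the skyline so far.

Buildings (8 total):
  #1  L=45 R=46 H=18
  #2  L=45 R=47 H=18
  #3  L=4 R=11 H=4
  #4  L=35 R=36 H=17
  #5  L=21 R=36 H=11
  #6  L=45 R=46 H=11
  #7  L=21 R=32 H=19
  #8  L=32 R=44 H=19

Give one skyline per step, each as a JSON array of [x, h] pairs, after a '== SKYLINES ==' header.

== SKYLINES ==
[[45,18],[46,0]]
[[45,18],[47,0]]
[[4,4],[11,0],[45,18],[47,0]]
[[4,4],[11,0],[35,17],[36,0],[45,18],[47,0]]
[[4,4],[11,0],[21,11],[35,17],[36,0],[45,18],[47,0]]
[[4,4],[11,0],[21,11],[35,17],[36,0],[45,18],[47,0]]
[[4,4],[11,0],[21,19],[32,11],[35,17],[36,0],[45,18],[47,0]]
[[4,4],[11,0],[21,19],[44,0],[45,18],[47,0]]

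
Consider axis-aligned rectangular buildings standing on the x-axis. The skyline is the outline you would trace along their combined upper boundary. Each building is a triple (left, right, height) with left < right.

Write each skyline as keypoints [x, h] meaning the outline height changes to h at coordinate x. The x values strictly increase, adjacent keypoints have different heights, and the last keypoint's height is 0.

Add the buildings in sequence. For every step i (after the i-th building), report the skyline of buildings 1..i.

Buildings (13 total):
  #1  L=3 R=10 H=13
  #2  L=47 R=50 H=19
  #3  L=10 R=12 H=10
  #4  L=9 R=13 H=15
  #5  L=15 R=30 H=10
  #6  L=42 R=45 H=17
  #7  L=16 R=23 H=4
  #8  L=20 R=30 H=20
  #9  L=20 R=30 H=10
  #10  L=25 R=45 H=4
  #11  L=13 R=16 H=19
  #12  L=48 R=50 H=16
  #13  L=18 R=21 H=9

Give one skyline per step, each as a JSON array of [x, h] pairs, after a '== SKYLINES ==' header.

== SKYLINES ==
[[3,13],[10,0]]
[[3,13],[10,0],[47,19],[50,0]]
[[3,13],[10,10],[12,0],[47,19],[50,0]]
[[3,13],[9,15],[13,0],[47,19],[50,0]]
[[3,13],[9,15],[13,0],[15,10],[30,0],[47,19],[50,0]]
[[3,13],[9,15],[13,0],[15,10],[30,0],[42,17],[45,0],[47,19],[50,0]]
[[3,13],[9,15],[13,0],[15,10],[30,0],[42,17],[45,0],[47,19],[50,0]]
[[3,13],[9,15],[13,0],[15,10],[20,20],[30,0],[42,17],[45,0],[47,19],[50,0]]
[[3,13],[9,15],[13,0],[15,10],[20,20],[30,0],[42,17],[45,0],[47,19],[50,0]]
[[3,13],[9,15],[13,0],[15,10],[20,20],[30,4],[42,17],[45,0],[47,19],[50,0]]
[[3,13],[9,15],[13,19],[16,10],[20,20],[30,4],[42,17],[45,0],[47,19],[50,0]]
[[3,13],[9,15],[13,19],[16,10],[20,20],[30,4],[42,17],[45,0],[47,19],[50,0]]
[[3,13],[9,15],[13,19],[16,10],[20,20],[30,4],[42,17],[45,0],[47,19],[50,0]]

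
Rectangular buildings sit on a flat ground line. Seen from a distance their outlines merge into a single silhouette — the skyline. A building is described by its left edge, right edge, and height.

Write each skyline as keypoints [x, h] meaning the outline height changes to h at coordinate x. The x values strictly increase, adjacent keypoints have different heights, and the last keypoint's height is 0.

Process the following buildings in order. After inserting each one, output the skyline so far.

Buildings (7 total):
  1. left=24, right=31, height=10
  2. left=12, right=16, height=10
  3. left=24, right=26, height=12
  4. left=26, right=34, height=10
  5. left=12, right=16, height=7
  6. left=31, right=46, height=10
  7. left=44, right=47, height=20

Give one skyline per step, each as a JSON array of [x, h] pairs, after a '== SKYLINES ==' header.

== SKYLINES ==
[[24,10],[31,0]]
[[12,10],[16,0],[24,10],[31,0]]
[[12,10],[16,0],[24,12],[26,10],[31,0]]
[[12,10],[16,0],[24,12],[26,10],[34,0]]
[[12,10],[16,0],[24,12],[26,10],[34,0]]
[[12,10],[16,0],[24,12],[26,10],[46,0]]
[[12,10],[16,0],[24,12],[26,10],[44,20],[47,0]]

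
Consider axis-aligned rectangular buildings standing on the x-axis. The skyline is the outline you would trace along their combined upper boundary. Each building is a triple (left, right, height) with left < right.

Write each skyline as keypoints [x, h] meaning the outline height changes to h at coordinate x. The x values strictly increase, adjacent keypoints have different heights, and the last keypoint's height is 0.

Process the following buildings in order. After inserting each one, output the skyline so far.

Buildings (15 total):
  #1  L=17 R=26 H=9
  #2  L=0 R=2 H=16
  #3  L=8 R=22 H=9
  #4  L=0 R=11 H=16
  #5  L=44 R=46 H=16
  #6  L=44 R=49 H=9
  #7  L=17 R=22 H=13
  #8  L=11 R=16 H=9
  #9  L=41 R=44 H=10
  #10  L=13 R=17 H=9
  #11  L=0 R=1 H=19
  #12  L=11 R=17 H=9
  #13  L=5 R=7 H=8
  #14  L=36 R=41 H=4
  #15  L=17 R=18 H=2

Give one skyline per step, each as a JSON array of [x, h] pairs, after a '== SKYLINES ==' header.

== SKYLINES ==
[[17,9],[26,0]]
[[0,16],[2,0],[17,9],[26,0]]
[[0,16],[2,0],[8,9],[26,0]]
[[0,16],[11,9],[26,0]]
[[0,16],[11,9],[26,0],[44,16],[46,0]]
[[0,16],[11,9],[26,0],[44,16],[46,9],[49,0]]
[[0,16],[11,9],[17,13],[22,9],[26,0],[44,16],[46,9],[49,0]]
[[0,16],[11,9],[17,13],[22,9],[26,0],[44,16],[46,9],[49,0]]
[[0,16],[11,9],[17,13],[22,9],[26,0],[41,10],[44,16],[46,9],[49,0]]
[[0,16],[11,9],[17,13],[22,9],[26,0],[41,10],[44,16],[46,9],[49,0]]
[[0,19],[1,16],[11,9],[17,13],[22,9],[26,0],[41,10],[44,16],[46,9],[49,0]]
[[0,19],[1,16],[11,9],[17,13],[22,9],[26,0],[41,10],[44,16],[46,9],[49,0]]
[[0,19],[1,16],[11,9],[17,13],[22,9],[26,0],[41,10],[44,16],[46,9],[49,0]]
[[0,19],[1,16],[11,9],[17,13],[22,9],[26,0],[36,4],[41,10],[44,16],[46,9],[49,0]]
[[0,19],[1,16],[11,9],[17,13],[22,9],[26,0],[36,4],[41,10],[44,16],[46,9],[49,0]]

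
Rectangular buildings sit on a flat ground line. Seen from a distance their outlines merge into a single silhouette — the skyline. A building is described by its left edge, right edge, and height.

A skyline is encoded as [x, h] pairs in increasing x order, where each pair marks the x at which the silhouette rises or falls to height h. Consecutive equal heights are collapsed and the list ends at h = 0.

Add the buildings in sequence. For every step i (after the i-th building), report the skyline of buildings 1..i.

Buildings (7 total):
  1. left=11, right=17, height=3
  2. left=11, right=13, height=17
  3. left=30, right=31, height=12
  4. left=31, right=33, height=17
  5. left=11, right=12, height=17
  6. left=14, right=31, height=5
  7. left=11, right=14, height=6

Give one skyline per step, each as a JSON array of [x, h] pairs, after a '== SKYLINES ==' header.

== SKYLINES ==
[[11,3],[17,0]]
[[11,17],[13,3],[17,0]]
[[11,17],[13,3],[17,0],[30,12],[31,0]]
[[11,17],[13,3],[17,0],[30,12],[31,17],[33,0]]
[[11,17],[13,3],[17,0],[30,12],[31,17],[33,0]]
[[11,17],[13,3],[14,5],[30,12],[31,17],[33,0]]
[[11,17],[13,6],[14,5],[30,12],[31,17],[33,0]]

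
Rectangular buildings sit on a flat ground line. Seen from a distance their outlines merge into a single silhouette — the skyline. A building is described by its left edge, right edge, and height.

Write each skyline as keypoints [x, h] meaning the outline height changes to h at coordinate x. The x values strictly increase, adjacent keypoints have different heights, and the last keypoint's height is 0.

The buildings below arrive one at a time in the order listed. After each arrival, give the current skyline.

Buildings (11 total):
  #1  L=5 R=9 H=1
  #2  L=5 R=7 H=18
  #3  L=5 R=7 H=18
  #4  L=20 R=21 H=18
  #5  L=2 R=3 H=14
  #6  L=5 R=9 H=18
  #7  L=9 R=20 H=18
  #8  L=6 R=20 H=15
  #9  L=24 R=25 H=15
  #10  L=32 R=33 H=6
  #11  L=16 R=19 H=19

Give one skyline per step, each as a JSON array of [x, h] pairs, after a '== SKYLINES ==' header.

== SKYLINES ==
[[5,1],[9,0]]
[[5,18],[7,1],[9,0]]
[[5,18],[7,1],[9,0]]
[[5,18],[7,1],[9,0],[20,18],[21,0]]
[[2,14],[3,0],[5,18],[7,1],[9,0],[20,18],[21,0]]
[[2,14],[3,0],[5,18],[9,0],[20,18],[21,0]]
[[2,14],[3,0],[5,18],[21,0]]
[[2,14],[3,0],[5,18],[21,0]]
[[2,14],[3,0],[5,18],[21,0],[24,15],[25,0]]
[[2,14],[3,0],[5,18],[21,0],[24,15],[25,0],[32,6],[33,0]]
[[2,14],[3,0],[5,18],[16,19],[19,18],[21,0],[24,15],[25,0],[32,6],[33,0]]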